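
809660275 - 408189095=401471180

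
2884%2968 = 2884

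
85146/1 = 85146 = 85146.00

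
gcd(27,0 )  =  27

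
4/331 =4/331=0.01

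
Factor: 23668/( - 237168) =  - 97/972 = - 2^( - 2) *3^( - 5)*97^1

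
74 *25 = 1850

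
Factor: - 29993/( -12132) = 2^ ( - 2)*3^( - 2)*89^1 = 89/36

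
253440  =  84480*3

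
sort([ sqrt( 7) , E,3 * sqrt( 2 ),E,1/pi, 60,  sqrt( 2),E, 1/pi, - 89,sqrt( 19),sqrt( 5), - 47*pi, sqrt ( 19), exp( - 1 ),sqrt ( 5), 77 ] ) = [ - 47*pi, - 89, 1/pi,1/pi, exp(- 1 ),sqrt( 2 ), sqrt( 5), sqrt ( 5), sqrt( 7), E, E,E,3*sqrt ( 2 ),sqrt( 19 ),sqrt( 19),60, 77 ] 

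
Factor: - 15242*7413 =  - 2^1*3^1*7^1*353^1* 7621^1 = - 112988946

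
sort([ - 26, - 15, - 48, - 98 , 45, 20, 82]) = [- 98,-48 , -26,-15, 20,45,82 ]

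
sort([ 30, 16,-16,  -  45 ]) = [ -45, - 16 , 16, 30 ]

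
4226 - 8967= - 4741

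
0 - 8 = -8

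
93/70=1 + 23/70 = 1.33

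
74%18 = 2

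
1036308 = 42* 24674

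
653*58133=37960849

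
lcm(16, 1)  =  16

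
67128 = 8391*8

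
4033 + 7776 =11809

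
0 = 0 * 4482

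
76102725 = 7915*9615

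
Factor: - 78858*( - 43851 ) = 3458002158 = 2^1*3^3 *13^1 * 47^1*311^1*337^1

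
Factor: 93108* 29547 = 2751062076 = 2^2 * 3^3*7^2*67^1*7759^1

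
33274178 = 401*82978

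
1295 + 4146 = 5441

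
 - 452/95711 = - 4/847 = - 0.00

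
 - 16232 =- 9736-6496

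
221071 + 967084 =1188155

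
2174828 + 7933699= 10108527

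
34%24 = 10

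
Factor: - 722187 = - 3^2*29^1*2767^1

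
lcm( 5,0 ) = 0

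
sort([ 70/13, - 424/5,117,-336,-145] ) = [  -  336, - 145, - 424/5, 70/13,117 ] 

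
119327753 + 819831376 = 939159129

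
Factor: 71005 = 5^1*11^1*1291^1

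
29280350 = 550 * 53237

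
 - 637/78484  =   - 91/11212 = - 0.01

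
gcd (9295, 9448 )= 1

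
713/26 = 713/26 = 27.42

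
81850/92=40925/46 = 889.67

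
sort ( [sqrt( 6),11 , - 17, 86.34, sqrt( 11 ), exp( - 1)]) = [ - 17, exp( - 1),sqrt( 6),sqrt( 11),  11,86.34]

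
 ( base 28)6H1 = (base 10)5181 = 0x143d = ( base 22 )AFB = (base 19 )e6d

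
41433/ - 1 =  - 41433/1 = - 41433.00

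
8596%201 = 154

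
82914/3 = 27638 = 27638.00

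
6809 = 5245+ 1564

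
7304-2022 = 5282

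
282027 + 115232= 397259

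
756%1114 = 756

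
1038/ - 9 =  - 346/3 =-115.33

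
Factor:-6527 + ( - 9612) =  - 16139^1  =  - 16139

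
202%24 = 10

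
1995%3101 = 1995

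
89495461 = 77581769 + 11913692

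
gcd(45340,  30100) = 20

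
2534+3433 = 5967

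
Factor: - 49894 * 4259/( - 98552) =2^( - 2)*13^1*19^1*97^( - 1)  *  101^1 * 127^ (- 1)*4259^1 =106249273/49276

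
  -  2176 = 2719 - 4895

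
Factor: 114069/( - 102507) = -809/727=-727^( -1 ) *809^1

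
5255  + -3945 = 1310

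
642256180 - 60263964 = 581992216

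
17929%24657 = 17929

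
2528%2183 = 345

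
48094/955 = 48094/955 = 50.36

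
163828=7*23404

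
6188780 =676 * 9155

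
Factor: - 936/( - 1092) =6/7 = 2^1*3^1 * 7^( - 1 ) 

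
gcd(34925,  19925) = 25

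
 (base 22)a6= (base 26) 8i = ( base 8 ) 342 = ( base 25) 91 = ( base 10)226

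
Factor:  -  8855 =-5^1*7^1*11^1*23^1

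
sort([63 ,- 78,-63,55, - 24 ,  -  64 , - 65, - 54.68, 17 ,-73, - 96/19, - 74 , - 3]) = [-78,-74 ,-73 ,-65, - 64, - 63, - 54.68 , - 24, - 96/19,- 3,17,55,63 ] 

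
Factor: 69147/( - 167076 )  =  -197/476  =  -2^( - 2)*7^( - 1)*17^( - 1 ) *197^1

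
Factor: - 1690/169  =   - 2^1 * 5^1=- 10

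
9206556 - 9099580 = 106976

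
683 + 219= 902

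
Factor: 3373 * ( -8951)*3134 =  - 2^1*1567^1  *  3373^1*8951^1 = - 94620859882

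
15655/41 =381 + 34/41= 381.83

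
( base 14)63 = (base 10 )87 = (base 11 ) 7a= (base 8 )127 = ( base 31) 2p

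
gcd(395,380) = 5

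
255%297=255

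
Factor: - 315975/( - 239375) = 3^1*5^(-2)*11^1 =33/25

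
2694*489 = 1317366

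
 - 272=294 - 566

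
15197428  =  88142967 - 72945539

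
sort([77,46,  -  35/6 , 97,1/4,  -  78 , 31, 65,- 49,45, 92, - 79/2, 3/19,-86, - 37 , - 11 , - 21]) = [ - 86,-78, - 49,-79/2,- 37, - 21,-11,  -  35/6, 3/19, 1/4,31, 45,46,65, 77,92,97]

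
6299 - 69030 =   -  62731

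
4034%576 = 2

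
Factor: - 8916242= - 2^1*449^1*9929^1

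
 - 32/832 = - 1/26=-0.04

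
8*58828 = 470624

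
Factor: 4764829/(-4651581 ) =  - 3^( - 1)*11^( -1)*31^(-1)*977^1 * 4547^( - 1)*4877^1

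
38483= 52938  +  -14455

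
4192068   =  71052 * 59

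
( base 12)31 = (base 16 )25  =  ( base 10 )37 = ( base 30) 17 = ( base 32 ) 15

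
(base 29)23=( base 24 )2d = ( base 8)75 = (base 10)61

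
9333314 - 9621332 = -288018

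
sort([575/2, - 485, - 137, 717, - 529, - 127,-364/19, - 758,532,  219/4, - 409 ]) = [ - 758, - 529, - 485, - 409, - 137,  -  127 , - 364/19, 219/4, 575/2,532, 717 ]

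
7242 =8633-1391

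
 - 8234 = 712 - 8946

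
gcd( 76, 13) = 1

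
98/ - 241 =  - 1 + 143/241 =- 0.41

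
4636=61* 76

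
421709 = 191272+230437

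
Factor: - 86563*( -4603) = 107^1*809^1*4603^1 = 398449489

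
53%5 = 3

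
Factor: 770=2^1*5^1*7^1 *11^1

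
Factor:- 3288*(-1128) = 2^6*3^2 * 47^1*137^1  =  3708864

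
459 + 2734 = 3193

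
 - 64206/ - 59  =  64206/59 = 1088.24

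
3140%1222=696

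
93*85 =7905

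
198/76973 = 198/76973= 0.00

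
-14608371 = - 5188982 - 9419389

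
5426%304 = 258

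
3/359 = 3/359 = 0.01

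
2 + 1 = 3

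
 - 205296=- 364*564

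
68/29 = 68/29 = 2.34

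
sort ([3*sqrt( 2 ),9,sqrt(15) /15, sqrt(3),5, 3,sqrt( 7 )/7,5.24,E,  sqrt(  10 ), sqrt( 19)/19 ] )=[sqrt (19) /19,sqrt (15 )/15,sqrt ( 7)/7,sqrt( 3 ),E,3,sqrt( 10 ),3*sqrt( 2),5, 5.24  ,  9]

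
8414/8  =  1051 +3/4 =1051.75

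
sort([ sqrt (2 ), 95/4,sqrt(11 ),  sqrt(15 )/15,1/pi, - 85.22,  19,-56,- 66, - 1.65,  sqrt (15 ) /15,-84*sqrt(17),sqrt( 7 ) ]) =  [- 84*sqrt( 17), - 85.22 ,- 66, - 56, - 1.65, sqrt(15 )/15,sqrt( 15 )/15,  1/pi,sqrt(2),sqrt(7 ), sqrt ( 11),19 , 95/4 ]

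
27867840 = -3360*( - 8294 ) 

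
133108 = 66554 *2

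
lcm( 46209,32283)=2356659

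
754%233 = 55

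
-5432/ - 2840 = 1+324/355 = 1.91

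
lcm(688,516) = 2064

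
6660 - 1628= 5032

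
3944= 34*116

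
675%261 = 153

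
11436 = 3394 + 8042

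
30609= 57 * 537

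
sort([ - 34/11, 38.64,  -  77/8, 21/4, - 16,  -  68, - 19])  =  [ - 68, - 19, - 16 , - 77/8, - 34/11, 21/4,38.64] 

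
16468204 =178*92518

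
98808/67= 1474 + 50/67 = 1474.75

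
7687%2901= 1885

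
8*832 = 6656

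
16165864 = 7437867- - 8727997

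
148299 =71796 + 76503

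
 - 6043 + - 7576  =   -13619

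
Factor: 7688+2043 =37^1*263^1 = 9731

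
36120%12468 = 11184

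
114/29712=19/4952=0.00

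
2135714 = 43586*49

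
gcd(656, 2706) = 82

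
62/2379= 62/2379  =  0.03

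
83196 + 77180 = 160376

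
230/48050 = 23/4805 = 0.00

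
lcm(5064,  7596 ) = 15192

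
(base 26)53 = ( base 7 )250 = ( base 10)133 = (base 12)b1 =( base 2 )10000101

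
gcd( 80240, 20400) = 1360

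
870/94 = 9+12/47 = 9.26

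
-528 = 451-979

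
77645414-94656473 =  - 17011059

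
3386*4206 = 14241516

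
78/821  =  78/821 = 0.10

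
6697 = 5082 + 1615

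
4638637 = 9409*493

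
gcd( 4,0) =4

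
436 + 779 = 1215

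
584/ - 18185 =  - 1+17601/18185 = - 0.03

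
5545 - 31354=-25809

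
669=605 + 64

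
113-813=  - 700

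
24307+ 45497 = 69804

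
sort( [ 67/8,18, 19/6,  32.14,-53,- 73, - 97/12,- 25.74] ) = [-73, - 53,-25.74,-97/12, 19/6,67/8, 18,32.14]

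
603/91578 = 201/30526 = 0.01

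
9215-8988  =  227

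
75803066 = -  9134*(  -  8299 ) 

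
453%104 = 37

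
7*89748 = 628236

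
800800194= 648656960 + 152143234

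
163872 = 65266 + 98606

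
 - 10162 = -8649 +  - 1513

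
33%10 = 3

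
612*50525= 30921300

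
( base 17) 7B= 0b10000010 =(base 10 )130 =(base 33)3v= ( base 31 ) 46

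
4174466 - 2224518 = 1949948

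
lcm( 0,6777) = 0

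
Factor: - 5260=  - 2^2*5^1*263^1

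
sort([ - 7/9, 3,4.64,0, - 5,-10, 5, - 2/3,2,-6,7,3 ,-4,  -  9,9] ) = [-10,-9,- 6,-5, - 4, - 7/9,-2/3, 0, 2,3 , 3,4.64, 5, 7, 9 ]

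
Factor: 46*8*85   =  2^4*5^1*17^1 *23^1=31280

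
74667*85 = 6346695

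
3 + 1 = 4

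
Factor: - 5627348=- 2^2*1406837^1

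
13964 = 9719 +4245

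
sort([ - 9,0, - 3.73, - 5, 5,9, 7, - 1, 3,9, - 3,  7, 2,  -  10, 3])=[ - 10, - 9, - 5 , -3.73, - 3, - 1,  0 , 2, 3, 3,5, 7, 7,9,9] 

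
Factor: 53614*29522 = 2^2*11^1*29^1 * 509^1*2437^1 = 1582792508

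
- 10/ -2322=5/1161 = 0.00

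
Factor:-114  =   - 2^1*3^1*19^1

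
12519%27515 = 12519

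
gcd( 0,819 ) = 819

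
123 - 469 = -346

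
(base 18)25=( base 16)29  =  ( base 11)38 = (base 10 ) 41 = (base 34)17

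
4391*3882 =17045862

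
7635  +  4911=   12546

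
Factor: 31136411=23^2 * 71^1*829^1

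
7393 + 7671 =15064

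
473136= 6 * 78856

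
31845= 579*55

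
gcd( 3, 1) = 1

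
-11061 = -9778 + -1283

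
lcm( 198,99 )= 198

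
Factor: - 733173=- 3^1*7^1*34913^1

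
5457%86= 39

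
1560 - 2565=-1005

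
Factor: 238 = 2^1*7^1 * 17^1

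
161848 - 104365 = 57483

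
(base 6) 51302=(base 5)204211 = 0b1101010010110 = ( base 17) 1696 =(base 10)6806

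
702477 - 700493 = 1984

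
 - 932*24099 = -22460268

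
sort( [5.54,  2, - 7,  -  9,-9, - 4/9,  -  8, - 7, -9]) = [ - 9,  -  9, - 9 , -8 , - 7, - 7, - 4/9,2, 5.54 ] 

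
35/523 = 35/523 = 0.07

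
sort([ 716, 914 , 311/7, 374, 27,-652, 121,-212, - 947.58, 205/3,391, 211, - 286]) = [  -  947.58,-652, - 286, - 212, 27,311/7, 205/3,121,211,374, 391, 716, 914]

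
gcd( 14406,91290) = 6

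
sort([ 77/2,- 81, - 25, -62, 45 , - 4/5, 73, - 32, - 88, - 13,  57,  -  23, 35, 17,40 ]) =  [ - 88, - 81, - 62 , - 32, - 25 , - 23, - 13,-4/5, 17, 35, 77/2,40, 45,57,  73]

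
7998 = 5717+2281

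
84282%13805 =1452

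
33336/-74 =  - 16668/37=- 450.49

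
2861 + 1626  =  4487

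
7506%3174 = 1158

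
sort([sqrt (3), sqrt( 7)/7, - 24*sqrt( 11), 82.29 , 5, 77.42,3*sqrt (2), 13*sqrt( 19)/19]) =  [ - 24 * sqrt( 11 ), sqrt ( 7)/7,sqrt(3) , 13*sqrt( 19)/19,3*sqrt( 2) , 5, 77.42,82.29] 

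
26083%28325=26083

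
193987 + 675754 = 869741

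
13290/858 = 2215/143 =15.49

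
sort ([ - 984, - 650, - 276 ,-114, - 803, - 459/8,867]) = [ - 984, - 803, - 650 ,- 276, - 114, - 459/8,  867]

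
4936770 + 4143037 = 9079807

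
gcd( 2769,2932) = 1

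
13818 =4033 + 9785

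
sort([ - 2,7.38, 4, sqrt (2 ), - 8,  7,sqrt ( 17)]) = [- 8, - 2,sqrt( 2),4 , sqrt (17) , 7,7.38]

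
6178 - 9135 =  - 2957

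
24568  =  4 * 6142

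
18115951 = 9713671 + 8402280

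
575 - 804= - 229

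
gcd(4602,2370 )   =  6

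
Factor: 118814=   2^1*59407^1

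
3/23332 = 3/23332 = 0.00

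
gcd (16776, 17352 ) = 72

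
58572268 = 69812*839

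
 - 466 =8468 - 8934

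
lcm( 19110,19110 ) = 19110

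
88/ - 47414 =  - 1 + 23663/23707 = - 0.00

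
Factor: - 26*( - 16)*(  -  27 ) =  - 2^5*3^3*13^1 = - 11232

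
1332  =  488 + 844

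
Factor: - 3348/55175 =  - 2^2*3^3*5^( - 2 )*31^1*2207^ ( - 1 ) 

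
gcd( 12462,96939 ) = 3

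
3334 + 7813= 11147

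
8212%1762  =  1164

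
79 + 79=158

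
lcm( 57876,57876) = 57876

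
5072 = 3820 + 1252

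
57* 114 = 6498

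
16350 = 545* 30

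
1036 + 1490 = 2526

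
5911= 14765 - 8854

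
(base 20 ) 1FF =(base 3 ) 222111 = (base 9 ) 874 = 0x2CB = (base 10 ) 715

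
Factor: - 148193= - 148193^1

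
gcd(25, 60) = 5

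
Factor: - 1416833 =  - 11^1*151^1*853^1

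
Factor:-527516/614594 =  - 418/487=-  2^1*11^1*19^1*487^(  -  1)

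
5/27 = 5/27  =  0.19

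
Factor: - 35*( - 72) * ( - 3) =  - 2^3 * 3^3*5^1 * 7^1 = - 7560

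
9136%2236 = 192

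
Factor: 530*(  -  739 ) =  - 391670 = - 2^1*5^1 * 53^1 * 739^1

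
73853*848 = 62627344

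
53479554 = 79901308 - 26421754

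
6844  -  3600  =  3244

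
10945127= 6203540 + 4741587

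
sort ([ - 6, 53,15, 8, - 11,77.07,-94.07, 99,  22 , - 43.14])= [ - 94.07, - 43.14, - 11,- 6,8,15,22,53,77.07, 99]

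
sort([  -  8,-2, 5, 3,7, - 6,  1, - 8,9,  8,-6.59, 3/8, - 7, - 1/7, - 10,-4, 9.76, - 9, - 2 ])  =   [ - 10, - 9, - 8,- 8, - 7, - 6.59, - 6, - 4, - 2, - 2,- 1/7,3/8,  1, 3,  5  ,  7,8,9,9.76 ] 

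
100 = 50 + 50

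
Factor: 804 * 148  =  2^4* 3^1*37^1 *67^1  =  118992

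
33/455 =33/455 =0.07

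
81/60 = 27/20  =  1.35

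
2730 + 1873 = 4603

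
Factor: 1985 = 5^1*397^1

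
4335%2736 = 1599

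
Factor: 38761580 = 2^2*5^1*11^1 * 13^1*13553^1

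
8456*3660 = 30948960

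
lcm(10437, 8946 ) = 62622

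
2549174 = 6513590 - 3964416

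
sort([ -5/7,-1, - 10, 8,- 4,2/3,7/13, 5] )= [ - 10, - 4,-1, - 5/7, 7/13, 2/3, 5, 8]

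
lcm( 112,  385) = 6160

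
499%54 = 13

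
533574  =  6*88929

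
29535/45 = 1969/3 = 656.33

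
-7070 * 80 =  -565600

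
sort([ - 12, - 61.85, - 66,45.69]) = [ - 66, - 61.85, - 12,45.69]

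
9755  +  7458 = 17213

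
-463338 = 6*( - 77223) 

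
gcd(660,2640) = 660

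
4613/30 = 153+23/30 = 153.77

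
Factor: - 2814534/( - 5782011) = 938178/1927337  =  2^1*3^2*52121^1 * 1927337^ (-1 ) 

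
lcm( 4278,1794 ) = 55614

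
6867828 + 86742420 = 93610248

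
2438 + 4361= 6799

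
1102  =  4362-3260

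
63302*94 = 5950388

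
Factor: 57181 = 211^1*271^1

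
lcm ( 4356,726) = 4356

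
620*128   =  79360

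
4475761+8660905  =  13136666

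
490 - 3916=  - 3426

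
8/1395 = 8/1395 = 0.01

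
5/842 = 5/842 = 0.01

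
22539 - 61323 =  - 38784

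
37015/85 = 7403/17 = 435.47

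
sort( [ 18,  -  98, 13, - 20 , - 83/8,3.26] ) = [  -  98, - 20,-83/8 , 3.26,  13,18]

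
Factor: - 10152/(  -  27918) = 2^2*11^( - 1) = 4/11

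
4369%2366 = 2003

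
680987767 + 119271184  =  800258951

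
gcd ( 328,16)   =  8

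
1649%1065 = 584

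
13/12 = 1 + 1/12 = 1.08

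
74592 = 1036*72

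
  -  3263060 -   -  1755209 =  - 1507851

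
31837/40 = 31837/40 = 795.92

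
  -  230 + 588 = 358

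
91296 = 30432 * 3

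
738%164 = 82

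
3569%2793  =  776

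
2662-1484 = 1178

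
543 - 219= 324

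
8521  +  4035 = 12556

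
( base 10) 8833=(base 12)5141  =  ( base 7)34516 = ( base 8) 21201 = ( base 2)10001010000001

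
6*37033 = 222198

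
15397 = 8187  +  7210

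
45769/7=6538+3/7=6538.43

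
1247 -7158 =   -  5911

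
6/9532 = 3/4766= 0.00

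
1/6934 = 1/6934 = 0.00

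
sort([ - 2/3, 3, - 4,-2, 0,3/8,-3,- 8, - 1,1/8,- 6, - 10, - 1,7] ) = [- 10, -8,-6, - 4,  -  3, - 2, - 1, - 1, - 2/3,0,1/8,3/8,3,7]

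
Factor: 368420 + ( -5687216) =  - 2^2  *  3^1*7^1*23^1*2753^1 = - 5318796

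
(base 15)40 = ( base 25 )2a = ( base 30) 20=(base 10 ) 60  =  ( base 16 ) 3c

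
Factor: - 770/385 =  - 2 = - 2^1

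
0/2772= 0 = 0.00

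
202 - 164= 38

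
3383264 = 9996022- 6612758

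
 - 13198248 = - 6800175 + -6398073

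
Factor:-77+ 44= - 3^1*11^1=- 33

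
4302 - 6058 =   -  1756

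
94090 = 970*97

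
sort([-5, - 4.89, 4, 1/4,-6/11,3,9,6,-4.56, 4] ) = [ -5,-4.89, - 4.56, - 6/11, 1/4,3,4, 4, 6, 9] 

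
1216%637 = 579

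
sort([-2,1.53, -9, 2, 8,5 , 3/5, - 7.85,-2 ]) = [-9, - 7.85, - 2, - 2, 3/5,1.53,2, 5,8]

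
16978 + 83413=100391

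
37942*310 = 11762020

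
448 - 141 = 307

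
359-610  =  -251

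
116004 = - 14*( - 8286) 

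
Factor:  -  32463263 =-7^1*1187^1 * 3907^1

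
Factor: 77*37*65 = 5^1*7^1 *11^1 * 13^1*37^1 = 185185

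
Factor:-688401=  - 3^2 * 7^3*223^1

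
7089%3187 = 715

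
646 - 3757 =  - 3111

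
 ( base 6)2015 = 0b110111011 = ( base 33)de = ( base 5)3233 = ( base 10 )443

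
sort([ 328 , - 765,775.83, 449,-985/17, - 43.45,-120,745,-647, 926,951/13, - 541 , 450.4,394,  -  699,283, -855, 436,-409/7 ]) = [-855, -765, - 699,-647,-541, - 120 ,-409/7, - 985/17,  -  43.45,951/13,283, 328, 394, 436,449, 450.4,  745, 775.83, 926] 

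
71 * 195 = 13845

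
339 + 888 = 1227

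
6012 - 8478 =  - 2466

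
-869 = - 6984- - 6115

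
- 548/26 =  - 274/13 = - 21.08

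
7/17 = 7/17 =0.41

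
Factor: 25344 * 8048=203968512 = 2^12 * 3^2*11^1*503^1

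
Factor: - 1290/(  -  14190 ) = 1/11 = 11^ ( - 1) 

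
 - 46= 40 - 86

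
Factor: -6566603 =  - 67^1*98009^1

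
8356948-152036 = 8204912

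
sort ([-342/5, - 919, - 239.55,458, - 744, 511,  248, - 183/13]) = [-919,- 744, - 239.55,-342/5, - 183/13, 248,458,511 ] 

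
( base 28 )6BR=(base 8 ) 11657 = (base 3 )20220122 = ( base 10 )5039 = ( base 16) 13af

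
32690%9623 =3821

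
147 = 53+94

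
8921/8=8921/8 = 1115.12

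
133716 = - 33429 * ( -4 )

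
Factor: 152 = 2^3*19^1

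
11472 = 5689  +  5783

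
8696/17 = 511 + 9/17  =  511.53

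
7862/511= 7862/511 = 15.39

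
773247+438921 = 1212168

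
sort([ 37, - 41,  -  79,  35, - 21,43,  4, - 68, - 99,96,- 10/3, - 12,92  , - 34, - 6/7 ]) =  [-99,-79, - 68, - 41, - 34, - 21, - 12, - 10/3, - 6/7,4,35, 37,43,92,96 ]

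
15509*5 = 77545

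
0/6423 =0 = 0.00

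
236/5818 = 118/2909 = 0.04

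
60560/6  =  30280/3 = 10093.33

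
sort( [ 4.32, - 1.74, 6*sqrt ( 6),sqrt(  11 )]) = [ - 1.74,sqrt(11), 4.32, 6 * sqrt(6 )]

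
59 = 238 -179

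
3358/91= 36 + 82/91 = 36.90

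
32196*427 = 13747692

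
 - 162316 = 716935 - 879251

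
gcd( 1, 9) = 1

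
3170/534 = 1585/267 = 5.94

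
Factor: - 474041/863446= - 2^(  -  1)*29^( -1 ) * 109^1*4349^1*14887^( - 1 )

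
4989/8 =4989/8 = 623.62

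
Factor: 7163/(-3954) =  - 2^( - 1 )*3^ ( - 1)*13^1*19^1*29^1*659^( - 1 )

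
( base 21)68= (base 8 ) 206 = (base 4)2012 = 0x86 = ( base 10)134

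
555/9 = 185/3  =  61.67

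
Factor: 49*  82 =2^1*7^2*41^1 = 4018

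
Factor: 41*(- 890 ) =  - 2^1* 5^1 * 41^1*89^1  =  - 36490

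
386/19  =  386/19 =20.32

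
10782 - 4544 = 6238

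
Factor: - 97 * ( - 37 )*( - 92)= -2^2 * 23^1* 37^1*97^1 = - 330188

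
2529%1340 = 1189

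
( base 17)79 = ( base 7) 242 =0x80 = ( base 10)128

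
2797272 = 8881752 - 6084480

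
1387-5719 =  - 4332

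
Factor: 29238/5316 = 2^(  -  1)*11^1 = 11/2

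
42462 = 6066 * 7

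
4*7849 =31396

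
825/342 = 275/114=2.41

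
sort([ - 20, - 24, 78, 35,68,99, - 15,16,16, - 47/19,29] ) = [-24, - 20, - 15,- 47/19, 16,16,29,35, 68,78 , 99]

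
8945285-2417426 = 6527859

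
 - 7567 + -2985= - 10552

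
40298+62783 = 103081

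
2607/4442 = 2607/4442 = 0.59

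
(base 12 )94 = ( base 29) 3P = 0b1110000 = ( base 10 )112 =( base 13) 88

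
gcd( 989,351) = 1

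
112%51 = 10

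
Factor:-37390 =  - 2^1 * 5^1*3739^1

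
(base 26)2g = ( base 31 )26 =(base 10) 68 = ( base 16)44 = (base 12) 58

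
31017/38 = 31017/38 =816.24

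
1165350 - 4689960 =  - 3524610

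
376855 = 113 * 3335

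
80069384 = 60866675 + 19202709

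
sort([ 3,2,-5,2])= [-5 , 2,2,  3 ]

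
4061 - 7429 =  - 3368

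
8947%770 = 477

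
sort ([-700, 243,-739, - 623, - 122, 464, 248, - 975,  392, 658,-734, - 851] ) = [  -  975, - 851 , - 739 ,  -  734,-700,-623,-122 , 243, 248, 392, 464, 658]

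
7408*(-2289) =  - 16956912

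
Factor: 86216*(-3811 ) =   -  2^3*13^1*37^1 *103^1 * 829^1 = - 328569176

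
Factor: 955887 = 3^1*318629^1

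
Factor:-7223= - 31^1*233^1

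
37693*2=75386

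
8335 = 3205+5130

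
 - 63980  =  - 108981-  -  45001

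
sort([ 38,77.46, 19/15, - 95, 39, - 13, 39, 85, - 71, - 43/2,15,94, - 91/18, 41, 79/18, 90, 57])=[ - 95 ,-71,-43/2, - 13,-91/18, 19/15, 79/18, 15, 38, 39,  39, 41,57,77.46, 85, 90, 94]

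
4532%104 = 60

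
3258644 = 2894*1126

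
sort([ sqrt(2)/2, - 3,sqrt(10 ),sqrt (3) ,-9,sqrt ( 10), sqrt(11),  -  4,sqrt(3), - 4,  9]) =[ - 9  , - 4, - 4, - 3,sqrt( 2)/2,sqrt(3 ),sqrt(3), sqrt ( 10 ),sqrt(10 ),sqrt( 11 ),9]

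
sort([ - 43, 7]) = [ - 43,  7]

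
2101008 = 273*7696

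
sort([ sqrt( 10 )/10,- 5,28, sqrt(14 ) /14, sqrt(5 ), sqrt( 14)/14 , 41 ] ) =[  -  5, sqrt( 14)/14, sqrt( 14 )/14, sqrt( 10) /10,sqrt( 5 ),  28, 41]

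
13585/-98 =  - 139+37/98=-138.62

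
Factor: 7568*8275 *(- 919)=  - 57552558800 = -2^4*5^2*11^1*43^1*331^1*919^1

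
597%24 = 21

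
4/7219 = 4/7219 =0.00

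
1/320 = 1/320 = 0.00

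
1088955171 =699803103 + 389152068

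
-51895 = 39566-91461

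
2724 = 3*908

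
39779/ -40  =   - 995  +  21/40 = -  994.48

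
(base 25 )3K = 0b1011111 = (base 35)2P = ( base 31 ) 32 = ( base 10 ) 95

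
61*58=3538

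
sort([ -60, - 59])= [ - 60, - 59] 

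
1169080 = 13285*88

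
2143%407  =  108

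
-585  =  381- 966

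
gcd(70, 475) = 5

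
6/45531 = 2/15177 = 0.00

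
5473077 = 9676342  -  4203265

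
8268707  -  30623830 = - 22355123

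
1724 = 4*431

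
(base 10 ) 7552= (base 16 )1d80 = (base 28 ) 9hk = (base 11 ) 5746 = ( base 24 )d2g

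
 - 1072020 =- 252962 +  - 819058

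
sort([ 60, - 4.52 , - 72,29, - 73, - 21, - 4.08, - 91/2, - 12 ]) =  [ - 73, -72, - 91/2, - 21, - 12, - 4.52, - 4.08,29 , 60 ]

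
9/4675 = 9/4675  =  0.00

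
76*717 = 54492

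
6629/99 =6629/99  =  66.96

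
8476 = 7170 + 1306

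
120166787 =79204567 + 40962220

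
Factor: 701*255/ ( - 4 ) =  - 2^( - 2 )*3^1*5^1*17^1*701^1=- 178755/4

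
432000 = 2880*150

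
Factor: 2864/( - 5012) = -2^2*7^(- 1) = - 4/7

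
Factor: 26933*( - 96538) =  - 2^1*13^1*23^1 * 47^1*79^1 * 1171^1= - 2600057954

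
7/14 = 1/2 =0.50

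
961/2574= 961/2574  =  0.37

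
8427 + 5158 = 13585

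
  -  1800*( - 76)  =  136800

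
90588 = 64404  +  26184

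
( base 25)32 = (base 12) 65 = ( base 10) 77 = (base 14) 57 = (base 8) 115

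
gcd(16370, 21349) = 1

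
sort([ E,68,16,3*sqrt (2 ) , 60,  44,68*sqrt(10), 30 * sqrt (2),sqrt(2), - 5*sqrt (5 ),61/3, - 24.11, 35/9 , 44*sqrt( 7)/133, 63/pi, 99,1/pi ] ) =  [ - 24.11, - 5*sqrt(5),1/pi,44*sqrt( 7)/133,sqrt ( 2 ) , E, 35/9, 3*sqrt(2),16, 63/pi,61/3,30*sqrt( 2), 44,60, 68,99, 68*sqrt(10)]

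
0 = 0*318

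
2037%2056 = 2037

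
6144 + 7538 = 13682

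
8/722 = 4/361 = 0.01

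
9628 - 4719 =4909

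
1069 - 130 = 939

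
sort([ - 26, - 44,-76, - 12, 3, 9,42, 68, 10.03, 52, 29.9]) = [- 76, - 44, - 26, - 12,  3 , 9, 10.03, 29.9,42,  52, 68 ]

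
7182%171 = 0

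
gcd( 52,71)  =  1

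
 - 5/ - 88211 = 5/88211 = 0.00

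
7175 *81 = 581175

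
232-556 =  -324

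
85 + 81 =166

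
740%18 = 2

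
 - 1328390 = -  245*5422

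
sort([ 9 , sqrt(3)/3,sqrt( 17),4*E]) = [sqrt (3)/3,sqrt(17 ), 9,4*E]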